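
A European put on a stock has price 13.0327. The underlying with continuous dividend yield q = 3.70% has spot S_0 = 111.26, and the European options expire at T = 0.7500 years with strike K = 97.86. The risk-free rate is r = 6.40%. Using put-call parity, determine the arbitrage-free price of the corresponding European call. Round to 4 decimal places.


Answer: Call price = 27.9740

Derivation:
Put-call parity: C - P = S_0 * exp(-qT) - K * exp(-rT).
S_0 * exp(-qT) = 111.2600 * 0.97263149 = 108.21498005
K * exp(-rT) = 97.8600 * 0.95313379 = 93.27367240
C = P + S*exp(-qT) - K*exp(-rT)
C = 13.0327 + 108.21498005 - 93.27367240 = 27.9740


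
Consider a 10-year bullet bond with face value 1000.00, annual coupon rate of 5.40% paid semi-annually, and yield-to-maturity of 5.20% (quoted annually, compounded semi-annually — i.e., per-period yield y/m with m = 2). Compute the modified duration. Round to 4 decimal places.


Coupon per period c = face * coupon_rate / m = 27.000000
Periods per year m = 2; per-period yield y/m = 0.026000
Number of cashflows N = 20
Cashflows (t years, CF_t, discount factor 1/(1+y/m)^(m*t), PV):
  t = 0.5000: CF_t = 27.000000, DF = 0.974659, PV = 26.315789
  t = 1.0000: CF_t = 27.000000, DF = 0.949960, PV = 25.648918
  t = 1.5000: CF_t = 27.000000, DF = 0.925887, PV = 24.998945
  t = 2.0000: CF_t = 27.000000, DF = 0.902424, PV = 24.365444
  t = 2.5000: CF_t = 27.000000, DF = 0.879555, PV = 23.747996
  t = 3.0000: CF_t = 27.000000, DF = 0.857266, PV = 23.146195
  t = 3.5000: CF_t = 27.000000, DF = 0.835542, PV = 22.559644
  t = 4.0000: CF_t = 27.000000, DF = 0.814369, PV = 21.987957
  t = 4.5000: CF_t = 27.000000, DF = 0.793732, PV = 21.430757
  t = 5.0000: CF_t = 27.000000, DF = 0.773618, PV = 20.887678
  t = 5.5000: CF_t = 27.000000, DF = 0.754013, PV = 20.358360
  t = 6.0000: CF_t = 27.000000, DF = 0.734906, PV = 19.842456
  t = 6.5000: CF_t = 27.000000, DF = 0.716282, PV = 19.339626
  t = 7.0000: CF_t = 27.000000, DF = 0.698131, PV = 18.849538
  t = 7.5000: CF_t = 27.000000, DF = 0.680440, PV = 18.371870
  t = 8.0000: CF_t = 27.000000, DF = 0.663197, PV = 17.906306
  t = 8.5000: CF_t = 27.000000, DF = 0.646390, PV = 17.452540
  t = 9.0000: CF_t = 27.000000, DF = 0.630010, PV = 17.010272
  t = 9.5000: CF_t = 27.000000, DF = 0.614045, PV = 16.579213
  t = 10.0000: CF_t = 1027.000000, DF = 0.598484, PV = 614.643408
Price P = sum_t PV_t = 1015.442910
First compute Macaulay numerator sum_t t * PV_t:
  t * PV_t at t = 0.5000: 13.157895
  t * PV_t at t = 1.0000: 25.648918
  t * PV_t at t = 1.5000: 37.498418
  t * PV_t at t = 2.0000: 48.730887
  t * PV_t at t = 2.5000: 59.369989
  t * PV_t at t = 3.0000: 69.438584
  t * PV_t at t = 3.5000: 78.958753
  t * PV_t at t = 4.0000: 87.951828
  t * PV_t at t = 4.5000: 96.438408
  t * PV_t at t = 5.0000: 104.438388
  t * PV_t at t = 5.5000: 111.970982
  t * PV_t at t = 6.0000: 119.054738
  t * PV_t at t = 6.5000: 125.707570
  t * PV_t at t = 7.0000: 131.946767
  t * PV_t at t = 7.5000: 137.789021
  t * PV_t at t = 8.0000: 143.250445
  t * PV_t at t = 8.5000: 148.346586
  t * PV_t at t = 9.0000: 153.092452
  t * PV_t at t = 9.5000: 157.502523
  t * PV_t at t = 10.0000: 6146.434078
Macaulay duration D = 7996.727229 / 1015.442910 = 7.875113
Modified duration = D / (1 + y/m) = 7.875113 / (1 + 0.026000) = 7.675548

Answer: Modified duration = 7.6755


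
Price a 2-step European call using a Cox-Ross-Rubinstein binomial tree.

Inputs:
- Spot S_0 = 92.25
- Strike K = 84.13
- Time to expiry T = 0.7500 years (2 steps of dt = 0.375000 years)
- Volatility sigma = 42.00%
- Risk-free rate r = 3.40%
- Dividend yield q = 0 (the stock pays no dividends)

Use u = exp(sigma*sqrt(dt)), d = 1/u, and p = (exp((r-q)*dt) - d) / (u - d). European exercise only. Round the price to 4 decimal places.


dt = T/N = 0.375000
u = exp(sigma*sqrt(dt)) = 1.293299; d = 1/u = 0.773216
p = (exp((r-q)*dt) - d) / (u - d) = 0.460725
Discount per step: exp(-r*dt) = 0.987331
Stock lattice S(k, i) with i counting down-moves:
  k=0: S(0,0) = 92.2500
  k=1: S(1,0) = 119.3068; S(1,1) = 71.3292
  k=2: S(2,0) = 154.2994; S(2,1) = 92.2500; S(2,2) = 55.1529
Terminal payoffs V(N, i) = max(S_T - K, 0):
  V(2,0) = 70.169440; V(2,1) = 8.120000; V(2,2) = 0.000000
Backward induction: V(k, i) = exp(-r*dt) * [p * V(k+1, i) + (1-p) * V(k+1, i+1)].
  V(1,0) = exp(-r*dt) * [p*70.169440 + (1-p)*8.120000] = 36.242694
  V(1,1) = exp(-r*dt) * [p*8.120000 + (1-p)*0.000000] = 3.693693
  V(0,0) = exp(-r*dt) * [p*36.242694 + (1-p)*3.693693] = 18.453058

Answer: Price = V(0,0) = 18.4531


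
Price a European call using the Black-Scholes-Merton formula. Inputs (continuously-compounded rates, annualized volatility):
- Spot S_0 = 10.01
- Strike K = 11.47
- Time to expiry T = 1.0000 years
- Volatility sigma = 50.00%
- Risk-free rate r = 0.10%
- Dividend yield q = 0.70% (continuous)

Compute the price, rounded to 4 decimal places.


Answer: Price = 1.4359

Derivation:
d1 = (ln(S/K) + (r - q + 0.5*sigma^2) * T) / (sigma * sqrt(T)) = -0.03430068
d2 = d1 - sigma * sqrt(T) = -0.53430068
exp(-rT) = 0.99900050; exp(-qT) = 0.99302444
C = S_0 * exp(-qT) * N(d1) - K * exp(-rT) * N(d2)
N(d1) = 0.48631869; N(d2) = 0.29656676
C = 10.0100 * 0.99302444 * 0.48631869 - 11.4700 * 0.99900050 * 0.29656676 = 1.4359


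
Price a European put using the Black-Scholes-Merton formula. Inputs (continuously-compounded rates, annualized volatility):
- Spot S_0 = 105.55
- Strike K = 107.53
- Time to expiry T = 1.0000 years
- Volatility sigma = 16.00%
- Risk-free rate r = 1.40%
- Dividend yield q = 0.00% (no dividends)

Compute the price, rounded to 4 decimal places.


d1 = (ln(S/K) + (r - q + 0.5*sigma^2) * T) / (sigma * sqrt(T)) = 0.05134310
d2 = d1 - sigma * sqrt(T) = -0.10865690
exp(-rT) = 0.98609754; exp(-qT) = 1.00000000
P = K * exp(-rT) * N(-d2) - S_0 * exp(-qT) * N(-d1)
N(-d1) = 0.47952606; N(-d2) = 0.54326269
P = 107.5300 * 0.98609754 * 0.54326269 - 105.5500 * 1.00000000 * 0.47952606 = 6.9909

Answer: Price = 6.9909


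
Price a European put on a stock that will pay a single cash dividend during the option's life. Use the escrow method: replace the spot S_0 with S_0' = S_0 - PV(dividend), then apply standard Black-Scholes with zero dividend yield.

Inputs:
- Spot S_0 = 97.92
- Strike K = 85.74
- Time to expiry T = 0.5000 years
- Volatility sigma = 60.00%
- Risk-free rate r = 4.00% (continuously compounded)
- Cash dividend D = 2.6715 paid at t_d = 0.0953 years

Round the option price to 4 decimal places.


PV(D) = D * exp(-r * t_d) = 2.6715 * 0.99619526 = 2.66133563
S_0' = S_0 - PV(D) = 97.9200 - 2.66133563 = 95.25866437
d1 = (ln(S_0'/K) + (r + sigma^2/2)*T) / (sigma*sqrt(T)) = 0.50741161
d2 = d1 - sigma*sqrt(T) = 0.08314754
exp(-rT) = 0.98019867
N(-d1) = 0.30593302; N(-d2) = 0.46686711
P = K * exp(-rT) * N(-d2) - S_0' * N(-d1) = 85.7400 * 0.98019867 * 0.46686711 - 95.25866437 * 0.30593302 = 10.0938

Answer: Price = 10.0938


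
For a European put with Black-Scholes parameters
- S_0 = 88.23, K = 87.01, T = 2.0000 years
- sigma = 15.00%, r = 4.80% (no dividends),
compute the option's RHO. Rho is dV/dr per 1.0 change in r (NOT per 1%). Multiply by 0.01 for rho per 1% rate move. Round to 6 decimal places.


d1 = 0.6242526597; d2 = 0.4121206254
phi(d1) = 0.3283141926; exp(-qT) = 1.0000000000; exp(-rT) = 0.9084640161
N(-d2) = 0.3401255059
Rho = -K*T*exp(-rT)*N(-d2) = -87.0100 * 2.0000 * 0.9084640161 * 0.3401255059 = -53.770750

Answer: Rho = -53.770750


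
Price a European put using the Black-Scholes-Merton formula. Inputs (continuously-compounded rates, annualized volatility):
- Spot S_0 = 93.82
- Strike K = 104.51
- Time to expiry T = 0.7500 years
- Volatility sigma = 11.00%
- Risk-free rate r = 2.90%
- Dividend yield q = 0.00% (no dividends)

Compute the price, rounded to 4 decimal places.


d1 = (ln(S/K) + (r - q + 0.5*sigma^2) * T) / (sigma * sqrt(T)) = -0.85675849
d2 = d1 - sigma * sqrt(T) = -0.95202128
exp(-rT) = 0.97848483; exp(-qT) = 1.00000000
P = K * exp(-rT) * N(-d2) - S_0 * exp(-qT) * N(-d1)
N(-d1) = 0.80421081; N(-d2) = 0.82945691
P = 104.5100 * 0.97848483 * 0.82945691 - 93.8200 * 1.00000000 * 0.80421081 = 9.3704

Answer: Price = 9.3704


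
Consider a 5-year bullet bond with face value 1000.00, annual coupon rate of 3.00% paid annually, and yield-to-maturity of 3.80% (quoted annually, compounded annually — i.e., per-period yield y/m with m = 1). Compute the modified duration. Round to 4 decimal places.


Coupon per period c = face * coupon_rate / m = 30.000000
Periods per year m = 1; per-period yield y/m = 0.038000
Number of cashflows N = 5
Cashflows (t years, CF_t, discount factor 1/(1+y/m)^(m*t), PV):
  t = 1.0000: CF_t = 30.000000, DF = 0.963391, PV = 28.901734
  t = 2.0000: CF_t = 30.000000, DF = 0.928122, PV = 27.843674
  t = 3.0000: CF_t = 30.000000, DF = 0.894145, PV = 26.824349
  t = 4.0000: CF_t = 30.000000, DF = 0.861411, PV = 25.842340
  t = 5.0000: CF_t = 1030.000000, DF = 0.829876, PV = 854.772334
Price P = sum_t PV_t = 964.184432
First compute Macaulay numerator sum_t t * PV_t:
  t * PV_t at t = 1.0000: 28.901734
  t * PV_t at t = 2.0000: 55.687349
  t * PV_t at t = 3.0000: 80.473048
  t * PV_t at t = 4.0000: 103.369361
  t * PV_t at t = 5.0000: 4273.861670
Macaulay duration D = 4542.293162 / 964.184432 = 4.711021
Modified duration = D / (1 + y/m) = 4.711021 / (1 + 0.038000) = 4.538556

Answer: Modified duration = 4.5386


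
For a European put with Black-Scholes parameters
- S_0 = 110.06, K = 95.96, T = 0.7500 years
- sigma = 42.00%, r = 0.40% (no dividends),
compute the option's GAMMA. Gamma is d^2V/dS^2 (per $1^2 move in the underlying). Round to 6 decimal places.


d1 = 0.5670245896; d2 = 0.2032939200
phi(d1) = 0.3396984469; exp(-qT) = 1.0000000000; exp(-rT) = 0.9970044955
Gamma = exp(-qT) * phi(d1) / (S * sigma * sqrt(T)) = 1.0000000000 * 0.3396984469 / (110.0600 * 0.4200 * 0.8660254038) = 0.008486

Answer: Gamma = 0.008486


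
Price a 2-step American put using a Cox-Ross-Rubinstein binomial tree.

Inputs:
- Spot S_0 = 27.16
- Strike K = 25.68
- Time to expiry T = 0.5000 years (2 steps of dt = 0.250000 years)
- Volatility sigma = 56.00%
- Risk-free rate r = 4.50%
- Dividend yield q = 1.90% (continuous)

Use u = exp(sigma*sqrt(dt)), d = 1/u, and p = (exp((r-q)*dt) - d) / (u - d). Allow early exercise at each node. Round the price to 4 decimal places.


dt = T/N = 0.250000
u = exp(sigma*sqrt(dt)) = 1.323130; d = 1/u = 0.755784
p = (exp((r-q)*dt) - d) / (u - d) = 0.441948
Discount per step: exp(-r*dt) = 0.988813
Stock lattice S(k, i) with i counting down-moves:
  k=0: S(0,0) = 27.1600
  k=1: S(1,0) = 35.9362; S(1,1) = 20.5271
  k=2: S(2,0) = 47.5483; S(2,1) = 27.1600; S(2,2) = 15.5140
Terminal payoffs V(N, i) = max(K - S_T, 0):
  V(2,0) = 0.000000; V(2,1) = 0.000000; V(2,2) = 10.165962
Backward induction: V(k, i) = exp(-r*dt) * [p * V(k+1, i) + (1-p) * V(k+1, i+1)]; then take max(V_cont, immediate exercise) for American.
  V(1,0) = exp(-r*dt) * [p*0.000000 + (1-p)*0.000000] = 0.000000; exercise = 0.000000; V(1,0) = max -> 0.000000
  V(1,1) = exp(-r*dt) * [p*0.000000 + (1-p)*10.165962] = 5.609671; exercise = 5.152914; V(1,1) = max -> 5.609671
  V(0,0) = exp(-r*dt) * [p*0.000000 + (1-p)*5.609671] = 3.095468; exercise = 0.000000; V(0,0) = max -> 3.095468

Answer: Price = V(0,0) = 3.0955


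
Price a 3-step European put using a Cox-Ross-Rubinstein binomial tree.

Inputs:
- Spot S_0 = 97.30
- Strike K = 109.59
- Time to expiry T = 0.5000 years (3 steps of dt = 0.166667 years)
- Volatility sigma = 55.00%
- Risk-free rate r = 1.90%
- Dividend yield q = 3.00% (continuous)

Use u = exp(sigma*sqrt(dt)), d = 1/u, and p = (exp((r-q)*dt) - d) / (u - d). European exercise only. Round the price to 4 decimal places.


dt = T/N = 0.166667
u = exp(sigma*sqrt(dt)) = 1.251742; d = 1/u = 0.798886
p = (exp((r-q)*dt) - d) / (u - d) = 0.440056
Discount per step: exp(-r*dt) = 0.996838
Stock lattice S(k, i) with i counting down-moves:
  k=0: S(0,0) = 97.3000
  k=1: S(1,0) = 121.7945; S(1,1) = 77.7316
  k=2: S(2,0) = 152.4554; S(2,1) = 97.3000; S(2,2) = 62.0988
  k=3: S(3,0) = 190.8349; S(3,1) = 121.7945; S(3,2) = 77.7316; S(3,3) = 49.6098
Terminal payoffs V(N, i) = max(K - S_T, 0):
  V(3,0) = 0.000000; V(3,1) = 0.000000; V(3,2) = 31.858356; V(3,3) = 59.980155
Backward induction: V(k, i) = exp(-r*dt) * [p * V(k+1, i) + (1-p) * V(k+1, i+1)].
  V(2,0) = exp(-r*dt) * [p*0.000000 + (1-p)*0.000000] = 0.000000
  V(2,1) = exp(-r*dt) * [p*0.000000 + (1-p)*31.858356] = 17.782500
  V(2,2) = exp(-r*dt) * [p*31.858356 + (1-p)*59.980155] = 47.454482
  V(1,0) = exp(-r*dt) * [p*0.000000 + (1-p)*17.782500] = 9.925725
  V(1,1) = exp(-r*dt) * [p*17.782500 + (1-p)*47.454482] = 34.288401
  V(0,0) = exp(-r*dt) * [p*9.925725 + (1-p)*34.288401] = 23.492951

Answer: Price = V(0,0) = 23.4930


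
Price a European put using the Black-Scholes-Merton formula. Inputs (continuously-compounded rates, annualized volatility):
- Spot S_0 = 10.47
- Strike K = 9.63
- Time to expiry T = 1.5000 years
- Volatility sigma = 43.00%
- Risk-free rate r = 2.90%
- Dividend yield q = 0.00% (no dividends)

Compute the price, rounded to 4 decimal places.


Answer: Price = 1.4777

Derivation:
d1 = (ln(S/K) + (r - q + 0.5*sigma^2) * T) / (sigma * sqrt(T)) = 0.50471983
d2 = d1 - sigma * sqrt(T) = -0.02192047
exp(-rT) = 0.95743255; exp(-qT) = 1.00000000
P = K * exp(-rT) * N(-d2) - S_0 * exp(-qT) * N(-d1)
N(-d1) = 0.30687782; N(-d2) = 0.50874430
P = 9.6300 * 0.95743255 * 0.50874430 - 10.4700 * 1.00000000 * 0.30687782 = 1.4777


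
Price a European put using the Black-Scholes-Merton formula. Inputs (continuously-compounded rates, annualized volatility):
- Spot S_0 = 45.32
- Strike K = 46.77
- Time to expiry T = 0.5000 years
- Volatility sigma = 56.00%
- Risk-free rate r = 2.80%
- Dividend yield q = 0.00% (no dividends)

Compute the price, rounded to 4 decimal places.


Answer: Price = 7.5824

Derivation:
d1 = (ln(S/K) + (r - q + 0.5*sigma^2) * T) / (sigma * sqrt(T)) = 0.15381205
d2 = d1 - sigma * sqrt(T) = -0.24216775
exp(-rT) = 0.98609754; exp(-qT) = 1.00000000
P = K * exp(-rT) * N(-d2) - S_0 * exp(-qT) * N(-d1)
N(-d1) = 0.43887897; N(-d2) = 0.59567491
P = 46.7700 * 0.98609754 * 0.59567491 - 45.3200 * 1.00000000 * 0.43887897 = 7.5824


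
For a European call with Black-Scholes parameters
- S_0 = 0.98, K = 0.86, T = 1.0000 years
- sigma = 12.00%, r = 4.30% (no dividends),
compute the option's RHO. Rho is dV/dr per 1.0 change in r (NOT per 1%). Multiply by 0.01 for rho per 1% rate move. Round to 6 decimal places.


d1 = 1.5068348535; d2 = 1.3868348535
phi(d1) = 0.1281935342; exp(-qT) = 1.0000000000; exp(-rT) = 0.9579113901
N(d2) = 0.9172539367
Rho = K*T*exp(-rT)*N(d2) = 0.8600 * 1.0000 * 0.9579113901 * 0.9172539367 = 0.755637

Answer: Rho = 0.755637


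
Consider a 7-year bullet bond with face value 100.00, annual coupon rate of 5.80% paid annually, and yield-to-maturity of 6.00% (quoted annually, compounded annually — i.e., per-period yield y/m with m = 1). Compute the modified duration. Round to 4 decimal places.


Answer: Modified duration = 5.6053

Derivation:
Coupon per period c = face * coupon_rate / m = 5.800000
Periods per year m = 1; per-period yield y/m = 0.060000
Number of cashflows N = 7
Cashflows (t years, CF_t, discount factor 1/(1+y/m)^(m*t), PV):
  t = 1.0000: CF_t = 5.800000, DF = 0.943396, PV = 5.471698
  t = 2.0000: CF_t = 5.800000, DF = 0.889996, PV = 5.161979
  t = 3.0000: CF_t = 5.800000, DF = 0.839619, PV = 4.869792
  t = 4.0000: CF_t = 5.800000, DF = 0.792094, PV = 4.594143
  t = 5.0000: CF_t = 5.800000, DF = 0.747258, PV = 4.334097
  t = 6.0000: CF_t = 5.800000, DF = 0.704961, PV = 4.088771
  t = 7.0000: CF_t = 105.800000, DF = 0.665057, PV = 70.363043
Price P = sum_t PV_t = 98.883524
First compute Macaulay numerator sum_t t * PV_t:
  t * PV_t at t = 1.0000: 5.471698
  t * PV_t at t = 2.0000: 10.323959
  t * PV_t at t = 3.0000: 14.609376
  t * PV_t at t = 4.0000: 18.376573
  t * PV_t at t = 5.0000: 21.670487
  t * PV_t at t = 6.0000: 24.532627
  t * PV_t at t = 7.0000: 492.541298
Macaulay duration D = 587.526017 / 98.883524 = 5.941597
Modified duration = D / (1 + y/m) = 5.941597 / (1 + 0.060000) = 5.605280


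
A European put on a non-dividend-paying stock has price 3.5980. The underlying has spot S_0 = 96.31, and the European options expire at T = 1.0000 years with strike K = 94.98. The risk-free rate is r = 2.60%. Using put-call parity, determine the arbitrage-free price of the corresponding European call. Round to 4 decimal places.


Put-call parity: C - P = S_0 * exp(-qT) - K * exp(-rT).
S_0 * exp(-qT) = 96.3100 * 1.00000000 = 96.31000000
K * exp(-rT) = 94.9800 * 0.97433509 = 92.54234681
C = P + S*exp(-qT) - K*exp(-rT)
C = 3.5980 + 96.31000000 - 92.54234681 = 7.3657

Answer: Call price = 7.3657


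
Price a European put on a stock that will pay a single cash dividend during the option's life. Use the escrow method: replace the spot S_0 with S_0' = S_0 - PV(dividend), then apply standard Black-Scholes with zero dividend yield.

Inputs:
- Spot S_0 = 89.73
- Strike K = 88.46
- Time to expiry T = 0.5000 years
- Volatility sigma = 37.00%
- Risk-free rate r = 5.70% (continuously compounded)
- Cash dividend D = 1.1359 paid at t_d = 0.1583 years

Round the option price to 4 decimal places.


Answer: Price = 7.8298

Derivation:
PV(D) = D * exp(-r * t_d) = 1.1359 * 0.99101749 = 1.12569676
S_0' = S_0 - PV(D) = 89.7300 - 1.12569676 = 88.60430324
d1 = (ln(S_0'/K) + (r + sigma^2/2)*T) / (sigma*sqrt(T)) = 0.24597743
d2 = d1 - sigma*sqrt(T) = -0.01565208
exp(-rT) = 0.97190229
N(-d1) = 0.40284985; N(-d2) = 0.50624402
P = K * exp(-rT) * N(-d2) - S_0' * N(-d1) = 88.4600 * 0.97190229 * 0.50624402 - 88.60430324 * 0.40284985 = 7.8298


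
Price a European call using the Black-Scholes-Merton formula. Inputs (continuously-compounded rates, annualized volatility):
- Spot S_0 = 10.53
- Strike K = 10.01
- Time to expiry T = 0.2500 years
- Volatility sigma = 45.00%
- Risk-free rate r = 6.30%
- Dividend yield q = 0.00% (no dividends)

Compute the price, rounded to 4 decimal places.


d1 = (ln(S/K) + (r - q + 0.5*sigma^2) * T) / (sigma * sqrt(T)) = 0.40758326
d2 = d1 - sigma * sqrt(T) = 0.18258326
exp(-rT) = 0.98437338; exp(-qT) = 1.00000000
C = S_0 * exp(-qT) * N(d1) - K * exp(-rT) * N(d2)
N(d1) = 0.65821017; N(d2) = 0.57243749
C = 10.5300 * 1.00000000 * 0.65821017 - 10.0100 * 0.98437338 * 0.57243749 = 1.2904

Answer: Price = 1.2904


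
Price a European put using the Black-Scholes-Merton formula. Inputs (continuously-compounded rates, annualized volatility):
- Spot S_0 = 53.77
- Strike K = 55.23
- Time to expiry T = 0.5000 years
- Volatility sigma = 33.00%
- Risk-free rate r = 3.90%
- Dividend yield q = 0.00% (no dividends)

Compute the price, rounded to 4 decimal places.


Answer: Price = 5.2116

Derivation:
d1 = (ln(S/K) + (r - q + 0.5*sigma^2) * T) / (sigma * sqrt(T)) = 0.08542881
d2 = d1 - sigma * sqrt(T) = -0.14791642
exp(-rT) = 0.98068890; exp(-qT) = 1.00000000
P = K * exp(-rT) * N(-d2) - S_0 * exp(-qT) * N(-d1)
N(-d1) = 0.46596024; N(-d2) = 0.55879564
P = 55.2300 * 0.98068890 * 0.55879564 - 53.7700 * 1.00000000 * 0.46596024 = 5.2116


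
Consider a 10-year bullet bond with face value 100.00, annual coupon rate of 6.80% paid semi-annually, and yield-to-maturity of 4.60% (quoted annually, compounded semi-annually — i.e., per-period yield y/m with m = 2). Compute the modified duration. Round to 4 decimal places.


Coupon per period c = face * coupon_rate / m = 3.400000
Periods per year m = 2; per-period yield y/m = 0.023000
Number of cashflows N = 20
Cashflows (t years, CF_t, discount factor 1/(1+y/m)^(m*t), PV):
  t = 0.5000: CF_t = 3.400000, DF = 0.977517, PV = 3.323558
  t = 1.0000: CF_t = 3.400000, DF = 0.955540, PV = 3.248835
  t = 1.5000: CF_t = 3.400000, DF = 0.934056, PV = 3.175792
  t = 2.0000: CF_t = 3.400000, DF = 0.913056, PV = 3.104391
  t = 2.5000: CF_t = 3.400000, DF = 0.892528, PV = 3.034595
  t = 3.0000: CF_t = 3.400000, DF = 0.872461, PV = 2.966369
  t = 3.5000: CF_t = 3.400000, DF = 0.852846, PV = 2.899676
  t = 4.0000: CF_t = 3.400000, DF = 0.833671, PV = 2.834483
  t = 4.5000: CF_t = 3.400000, DF = 0.814928, PV = 2.770756
  t = 5.0000: CF_t = 3.400000, DF = 0.796606, PV = 2.708461
  t = 5.5000: CF_t = 3.400000, DF = 0.778696, PV = 2.647567
  t = 6.0000: CF_t = 3.400000, DF = 0.761189, PV = 2.588042
  t = 6.5000: CF_t = 3.400000, DF = 0.744075, PV = 2.529855
  t = 7.0000: CF_t = 3.400000, DF = 0.727346, PV = 2.472977
  t = 7.5000: CF_t = 3.400000, DF = 0.710993, PV = 2.417377
  t = 8.0000: CF_t = 3.400000, DF = 0.695008, PV = 2.363028
  t = 8.5000: CF_t = 3.400000, DF = 0.679382, PV = 2.309900
  t = 9.0000: CF_t = 3.400000, DF = 0.664108, PV = 2.257967
  t = 9.5000: CF_t = 3.400000, DF = 0.649177, PV = 2.207201
  t = 10.0000: CF_t = 103.400000, DF = 0.634581, PV = 65.615715
Price P = sum_t PV_t = 117.476543
First compute Macaulay numerator sum_t t * PV_t:
  t * PV_t at t = 0.5000: 1.661779
  t * PV_t at t = 1.0000: 3.248835
  t * PV_t at t = 1.5000: 4.763688
  t * PV_t at t = 2.0000: 6.208782
  t * PV_t at t = 2.5000: 7.586488
  t * PV_t at t = 3.0000: 8.899106
  t * PV_t at t = 3.5000: 10.148866
  t * PV_t at t = 4.0000: 11.337932
  t * PV_t at t = 4.5000: 12.468400
  t * PV_t at t = 5.0000: 13.542305
  t * PV_t at t = 5.5000: 14.561618
  t * PV_t at t = 6.0000: 15.528252
  t * PV_t at t = 6.5000: 16.444059
  t * PV_t at t = 7.0000: 17.310838
  t * PV_t at t = 7.5000: 18.130329
  t * PV_t at t = 8.0000: 18.904220
  t * PV_t at t = 8.5000: 19.634148
  t * PV_t at t = 9.0000: 20.321699
  t * PV_t at t = 9.5000: 20.968409
  t * PV_t at t = 10.0000: 656.157148
Macaulay duration D = 897.826900 / 117.476543 = 7.642606
Modified duration = D / (1 + y/m) = 7.642606 / (1 + 0.023000) = 7.470778

Answer: Modified duration = 7.4708


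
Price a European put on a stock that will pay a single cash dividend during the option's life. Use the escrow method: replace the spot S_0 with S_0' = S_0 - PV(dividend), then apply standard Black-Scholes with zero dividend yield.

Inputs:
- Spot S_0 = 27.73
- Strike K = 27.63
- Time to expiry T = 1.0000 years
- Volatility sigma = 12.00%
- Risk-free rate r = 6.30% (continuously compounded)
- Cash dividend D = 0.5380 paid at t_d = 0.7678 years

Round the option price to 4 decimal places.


PV(D) = D * exp(-r * t_d) = 0.5380 * 0.95277986 = 0.51259556
S_0' = S_0 - PV(D) = 27.7300 - 0.51259556 = 27.21740444
d1 = (ln(S_0'/K) + (r + sigma^2/2)*T) / (sigma*sqrt(T)) = 0.45962082
d2 = d1 - sigma*sqrt(T) = 0.33962082
exp(-rT) = 0.93894347
N(-d1) = 0.32289421; N(-d2) = 0.36707105
P = K * exp(-rT) * N(-d2) - S_0' * N(-d1) = 27.6300 * 0.93894347 * 0.36707105 - 27.21740444 * 0.32289421 = 0.7346

Answer: Price = 0.7346


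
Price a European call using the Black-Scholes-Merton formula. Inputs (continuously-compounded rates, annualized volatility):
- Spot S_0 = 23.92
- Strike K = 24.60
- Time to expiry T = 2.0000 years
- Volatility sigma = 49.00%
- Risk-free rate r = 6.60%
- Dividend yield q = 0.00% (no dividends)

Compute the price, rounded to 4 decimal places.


d1 = (ln(S/K) + (r - q + 0.5*sigma^2) * T) / (sigma * sqrt(T)) = 0.49651665
d2 = d1 - sigma * sqrt(T) = -0.19644799
exp(-rT) = 0.87634100; exp(-qT) = 1.00000000
C = S_0 * exp(-qT) * N(d1) - K * exp(-rT) * N(d2)
N(d1) = 0.69023503; N(d2) = 0.42212977
C = 23.9200 * 1.00000000 * 0.69023503 - 24.6000 * 0.87634100 * 0.42212977 = 7.4102

Answer: Price = 7.4102


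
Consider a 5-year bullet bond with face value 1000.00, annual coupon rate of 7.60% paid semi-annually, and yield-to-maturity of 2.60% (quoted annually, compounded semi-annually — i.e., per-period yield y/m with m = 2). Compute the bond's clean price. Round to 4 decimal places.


Coupon per period c = face * coupon_rate / m = 38.000000
Periods per year m = 2; per-period yield y/m = 0.013000
Number of cashflows N = 10
Cashflows (t years, CF_t, discount factor 1/(1+y/m)^(m*t), PV):
  t = 0.5000: CF_t = 38.000000, DF = 0.987167, PV = 37.512340
  t = 1.0000: CF_t = 38.000000, DF = 0.974498, PV = 37.030937
  t = 1.5000: CF_t = 38.000000, DF = 0.961992, PV = 36.555713
  t = 2.0000: CF_t = 38.000000, DF = 0.949647, PV = 36.086587
  t = 2.5000: CF_t = 38.000000, DF = 0.937460, PV = 35.623482
  t = 3.0000: CF_t = 38.000000, DF = 0.925429, PV = 35.166320
  t = 3.5000: CF_t = 38.000000, DF = 0.913553, PV = 34.715025
  t = 4.0000: CF_t = 38.000000, DF = 0.901829, PV = 34.269521
  t = 4.5000: CF_t = 38.000000, DF = 0.890256, PV = 33.829734
  t = 5.0000: CF_t = 1038.000000, DF = 0.878831, PV = 912.226953
Price P = sum_t PV_t = 1233.016613

Answer: Price = 1233.0166


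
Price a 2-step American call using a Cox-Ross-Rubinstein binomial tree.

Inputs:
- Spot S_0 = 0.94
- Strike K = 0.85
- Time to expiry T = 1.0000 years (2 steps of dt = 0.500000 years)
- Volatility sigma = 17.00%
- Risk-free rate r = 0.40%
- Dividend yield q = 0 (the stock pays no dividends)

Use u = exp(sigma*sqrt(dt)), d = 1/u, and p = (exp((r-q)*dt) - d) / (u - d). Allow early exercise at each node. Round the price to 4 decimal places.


dt = T/N = 0.500000
u = exp(sigma*sqrt(dt)) = 1.127732; d = 1/u = 0.886736
p = (exp((r-q)*dt) - d) / (u - d) = 0.478291
Discount per step: exp(-r*dt) = 0.998002
Stock lattice S(k, i) with i counting down-moves:
  k=0: S(0,0) = 0.9400
  k=1: S(1,0) = 1.0601; S(1,1) = 0.8335
  k=2: S(2,0) = 1.1955; S(2,1) = 0.9400; S(2,2) = 0.7391
Terminal payoffs V(N, i) = max(S_T - K, 0):
  V(2,0) = 0.345472; V(2,1) = 0.090000; V(2,2) = 0.000000
Backward induction: V(k, i) = exp(-r*dt) * [p * V(k+1, i) + (1-p) * V(k+1, i+1)]; then take max(V_cont, immediate exercise) for American.
  V(1,0) = exp(-r*dt) * [p*0.345472 + (1-p)*0.090000] = 0.211766; exercise = 0.210068; V(1,0) = max -> 0.211766
  V(1,1) = exp(-r*dt) * [p*0.090000 + (1-p)*0.000000] = 0.042960; exercise = 0.000000; V(1,1) = max -> 0.042960
  V(0,0) = exp(-r*dt) * [p*0.211766 + (1-p)*0.042960] = 0.123451; exercise = 0.090000; V(0,0) = max -> 0.123451

Answer: Price = V(0,0) = 0.1235


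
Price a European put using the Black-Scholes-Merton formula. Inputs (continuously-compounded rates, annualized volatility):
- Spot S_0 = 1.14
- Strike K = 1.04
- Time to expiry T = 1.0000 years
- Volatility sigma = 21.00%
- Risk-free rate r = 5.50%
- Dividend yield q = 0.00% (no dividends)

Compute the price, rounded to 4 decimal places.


Answer: Price = 0.0317

Derivation:
d1 = (ln(S/K) + (r - q + 0.5*sigma^2) * T) / (sigma * sqrt(T)) = 0.80408357
d2 = d1 - sigma * sqrt(T) = 0.59408357
exp(-rT) = 0.94648515; exp(-qT) = 1.00000000
P = K * exp(-rT) * N(-d2) - S_0 * exp(-qT) * N(-d1)
N(-d1) = 0.21067436; N(-d2) = 0.27622811
P = 1.0400 * 0.94648515 * 0.27622811 - 1.1400 * 1.00000000 * 0.21067436 = 0.0317


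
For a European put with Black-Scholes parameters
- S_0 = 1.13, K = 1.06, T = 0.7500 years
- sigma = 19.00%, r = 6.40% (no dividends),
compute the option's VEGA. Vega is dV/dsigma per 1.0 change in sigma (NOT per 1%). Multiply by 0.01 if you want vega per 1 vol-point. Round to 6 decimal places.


d1 = 0.7626263742; d2 = 0.5980815475
phi(d1) = 0.2982754094; exp(-qT) = 1.0000000000; exp(-rT) = 0.9531337871
Vega = S * exp(-qT) * phi(d1) * sqrt(T) = 1.1300 * 1.0000000000 * 0.2982754094 * 0.8660254038 = 0.291895

Answer: Vega = 0.291895


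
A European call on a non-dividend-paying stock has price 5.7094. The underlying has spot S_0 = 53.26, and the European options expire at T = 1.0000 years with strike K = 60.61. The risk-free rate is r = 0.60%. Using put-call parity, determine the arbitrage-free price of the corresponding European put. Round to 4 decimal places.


Put-call parity: C - P = S_0 * exp(-qT) - K * exp(-rT).
S_0 * exp(-qT) = 53.2600 * 1.00000000 = 53.26000000
K * exp(-rT) = 60.6100 * 0.99401796 = 60.24742880
P = C - S*exp(-qT) + K*exp(-rT)
P = 5.7094 - 53.26000000 + 60.24742880 = 12.6968

Answer: Put price = 12.6968


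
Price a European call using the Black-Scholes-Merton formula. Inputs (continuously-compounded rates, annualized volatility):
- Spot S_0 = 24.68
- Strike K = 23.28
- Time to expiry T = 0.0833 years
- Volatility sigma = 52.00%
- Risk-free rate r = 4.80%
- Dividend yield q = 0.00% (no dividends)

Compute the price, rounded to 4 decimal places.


d1 = (ln(S/K) + (r - q + 0.5*sigma^2) * T) / (sigma * sqrt(T)) = 0.49079573
d2 = d1 - sigma * sqrt(T) = 0.34071469
exp(-rT) = 0.99600958; exp(-qT) = 1.00000000
C = S_0 * exp(-qT) * N(d1) - K * exp(-rT) * N(d2)
N(d1) = 0.68821454; N(d2) = 0.63334081
C = 24.6800 * 1.00000000 * 0.68821454 - 23.2800 * 0.99600958 * 0.63334081 = 2.2998

Answer: Price = 2.2998


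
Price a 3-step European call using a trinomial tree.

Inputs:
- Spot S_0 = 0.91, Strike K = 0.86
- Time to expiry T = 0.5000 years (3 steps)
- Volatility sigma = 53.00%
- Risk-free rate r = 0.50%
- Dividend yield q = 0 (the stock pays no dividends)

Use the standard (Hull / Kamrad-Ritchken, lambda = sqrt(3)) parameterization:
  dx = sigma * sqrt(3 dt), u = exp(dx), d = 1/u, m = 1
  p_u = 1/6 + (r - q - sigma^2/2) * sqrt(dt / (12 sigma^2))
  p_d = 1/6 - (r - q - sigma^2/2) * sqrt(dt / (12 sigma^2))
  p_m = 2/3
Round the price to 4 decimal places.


Answer: Price = V(0,0) = 0.1540

Derivation:
dt = T/N = 0.166667; dx = sigma*sqrt(3*dt) = 0.374767
u = exp(dx) = 1.454652; d = 1/u = 0.687450
p_u = 0.136548, p_m = 0.666667, p_d = 0.196785
Discount per step: exp(-r*dt) = 0.999167
Stock lattice S(k, j) with j the centered position index:
  k=0: S(0,+0) = 0.9100
  k=1: S(1,-1) = 0.6256; S(1,+0) = 0.9100; S(1,+1) = 1.3237
  k=2: S(2,-2) = 0.4301; S(2,-1) = 0.6256; S(2,+0) = 0.9100; S(2,+1) = 1.3237; S(2,+2) = 1.9256
  k=3: S(3,-3) = 0.2956; S(3,-2) = 0.4301; S(3,-1) = 0.6256; S(3,+0) = 0.9100; S(3,+1) = 1.3237; S(3,+2) = 1.9256; S(3,+3) = 2.8010
Terminal payoffs V(N, j) = max(S_T - K, 0):
  V(3,-3) = 0.000000; V(3,-2) = 0.000000; V(3,-1) = 0.000000; V(3,+0) = 0.050000; V(3,+1) = 0.463733; V(3,+2) = 1.065571; V(3,+3) = 1.941035
Backward induction: V(k, j) = exp(-r*dt) * [p_u * V(k+1, j+1) + p_m * V(k+1, j) + p_d * V(k+1, j-1)]
  V(2,-2) = exp(-r*dt) * [p_u*0.000000 + p_m*0.000000 + p_d*0.000000] = 0.000000
  V(2,-1) = exp(-r*dt) * [p_u*0.050000 + p_m*0.000000 + p_d*0.000000] = 0.006822
  V(2,+0) = exp(-r*dt) * [p_u*0.463733 + p_m*0.050000 + p_d*0.000000] = 0.096575
  V(2,+1) = exp(-r*dt) * [p_u*1.065571 + p_m*0.463733 + p_d*0.050000] = 0.464109
  V(2,+2) = exp(-r*dt) * [p_u*1.941035 + p_m*1.065571 + p_d*0.463733] = 1.065792
  V(1,-1) = exp(-r*dt) * [p_u*0.096575 + p_m*0.006822 + p_d*0.000000] = 0.017720
  V(1,+0) = exp(-r*dt) * [p_u*0.464109 + p_m*0.096575 + p_d*0.006822] = 0.128991
  V(1,+1) = exp(-r*dt) * [p_u*1.065792 + p_m*0.464109 + p_d*0.096575] = 0.473548
  V(0,+0) = exp(-r*dt) * [p_u*0.473548 + p_m*0.128991 + p_d*0.017720] = 0.154015


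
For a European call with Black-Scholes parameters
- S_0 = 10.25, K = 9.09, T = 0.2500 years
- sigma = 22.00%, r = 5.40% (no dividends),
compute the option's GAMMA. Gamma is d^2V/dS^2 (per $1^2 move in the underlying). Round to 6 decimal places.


Answer: Gamma = 0.158050

Derivation:
d1 = 1.2695708854; d2 = 1.1595708854
phi(d1) = 0.1782009114; exp(-qT) = 1.0000000000; exp(-rT) = 0.9865907163
Gamma = exp(-qT) * phi(d1) / (S * sigma * sqrt(T)) = 1.0000000000 * 0.1782009114 / (10.2500 * 0.2200 * 0.5000000000) = 0.158050


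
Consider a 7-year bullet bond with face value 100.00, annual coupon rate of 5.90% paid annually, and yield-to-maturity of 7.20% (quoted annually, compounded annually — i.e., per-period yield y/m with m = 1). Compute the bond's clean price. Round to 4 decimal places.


Coupon per period c = face * coupon_rate / m = 5.900000
Periods per year m = 1; per-period yield y/m = 0.072000
Number of cashflows N = 7
Cashflows (t years, CF_t, discount factor 1/(1+y/m)^(m*t), PV):
  t = 1.0000: CF_t = 5.900000, DF = 0.932836, PV = 5.503731
  t = 2.0000: CF_t = 5.900000, DF = 0.870183, PV = 5.134078
  t = 3.0000: CF_t = 5.900000, DF = 0.811738, PV = 4.789252
  t = 4.0000: CF_t = 5.900000, DF = 0.757218, PV = 4.467585
  t = 5.0000: CF_t = 5.900000, DF = 0.706360, PV = 4.167524
  t = 6.0000: CF_t = 5.900000, DF = 0.658918, PV = 3.887615
  t = 7.0000: CF_t = 105.900000, DF = 0.614662, PV = 65.092726
Price P = sum_t PV_t = 93.042512

Answer: Price = 93.0425


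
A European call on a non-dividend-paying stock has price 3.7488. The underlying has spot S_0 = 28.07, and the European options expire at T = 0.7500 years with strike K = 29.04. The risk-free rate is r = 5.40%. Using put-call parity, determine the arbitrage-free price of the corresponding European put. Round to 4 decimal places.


Put-call parity: C - P = S_0 * exp(-qT) - K * exp(-rT).
S_0 * exp(-qT) = 28.0700 * 1.00000000 = 28.07000000
K * exp(-rT) = 29.0400 * 0.96030916 = 27.88737814
P = C - S*exp(-qT) + K*exp(-rT)
P = 3.7488 - 28.07000000 + 27.88737814 = 3.5662

Answer: Put price = 3.5662


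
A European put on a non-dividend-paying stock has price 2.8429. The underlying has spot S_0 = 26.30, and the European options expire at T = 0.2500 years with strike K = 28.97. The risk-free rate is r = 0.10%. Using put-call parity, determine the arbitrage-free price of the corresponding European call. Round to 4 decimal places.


Put-call parity: C - P = S_0 * exp(-qT) - K * exp(-rT).
S_0 * exp(-qT) = 26.3000 * 1.00000000 = 26.30000000
K * exp(-rT) = 28.9700 * 0.99975003 = 28.96275841
C = P + S*exp(-qT) - K*exp(-rT)
C = 2.8429 + 26.30000000 - 28.96275841 = 0.1801

Answer: Call price = 0.1801


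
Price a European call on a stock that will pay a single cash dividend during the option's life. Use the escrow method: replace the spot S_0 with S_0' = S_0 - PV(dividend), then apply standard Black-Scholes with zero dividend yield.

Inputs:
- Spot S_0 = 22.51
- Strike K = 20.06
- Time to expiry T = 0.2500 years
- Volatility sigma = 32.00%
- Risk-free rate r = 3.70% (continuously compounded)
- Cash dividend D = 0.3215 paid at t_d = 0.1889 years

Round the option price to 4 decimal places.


Answer: Price = 2.8039

Derivation:
PV(D) = D * exp(-r * t_d) = 0.3215 * 0.99303507 = 0.31926077
S_0' = S_0 - PV(D) = 22.5100 - 0.31926077 = 22.19073923
d1 = (ln(S_0'/K) + (r + sigma^2/2)*T) / (sigma*sqrt(T)) = 0.76873292
d2 = d1 - sigma*sqrt(T) = 0.60873292
exp(-rT) = 0.99079265
N(d1) = 0.77897406; N(d2) = 0.72864926
C = S_0' * N(d1) - K * exp(-rT) * N(d2) = 22.19073923 * 0.77897406 - 20.0600 * 0.99079265 * 0.72864926 = 2.8039


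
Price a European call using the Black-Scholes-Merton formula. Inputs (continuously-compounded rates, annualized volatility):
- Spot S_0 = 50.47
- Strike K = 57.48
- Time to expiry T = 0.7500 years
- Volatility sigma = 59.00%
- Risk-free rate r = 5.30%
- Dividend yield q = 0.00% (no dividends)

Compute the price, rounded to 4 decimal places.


Answer: Price = 8.4353

Derivation:
d1 = (ln(S/K) + (r - q + 0.5*sigma^2) * T) / (sigma * sqrt(T)) = 0.07873402
d2 = d1 - sigma * sqrt(T) = -0.43222097
exp(-rT) = 0.96102967; exp(-qT) = 1.00000000
C = S_0 * exp(-qT) * N(d1) - K * exp(-rT) * N(d2)
N(d1) = 0.53137791; N(d2) = 0.33279041
C = 50.4700 * 1.00000000 * 0.53137791 - 57.4800 * 0.96102967 * 0.33279041 = 8.4353


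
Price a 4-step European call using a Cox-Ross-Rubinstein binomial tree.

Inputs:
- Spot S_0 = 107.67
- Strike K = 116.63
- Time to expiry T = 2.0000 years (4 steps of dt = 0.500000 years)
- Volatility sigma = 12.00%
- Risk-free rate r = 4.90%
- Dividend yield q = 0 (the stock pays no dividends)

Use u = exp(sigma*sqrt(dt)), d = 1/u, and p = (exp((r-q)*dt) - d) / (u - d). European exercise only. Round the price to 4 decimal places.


dt = T/N = 0.500000
u = exp(sigma*sqrt(dt)) = 1.088557; d = 1/u = 0.918647
p = (exp((r-q)*dt) - d) / (u - d) = 0.624775
Discount per step: exp(-r*dt) = 0.975798
Stock lattice S(k, i) with i counting down-moves:
  k=0: S(0,0) = 107.6700
  k=1: S(1,0) = 117.2049; S(1,1) = 98.9108
  k=2: S(2,0) = 127.5842; S(2,1) = 107.6700; S(2,2) = 90.8641
  k=3: S(3,0) = 138.8827; S(3,1) = 117.2049; S(3,2) = 98.9108; S(3,3) = 83.4721
  k=4: S(4,0) = 151.1817; S(4,1) = 127.5842; S(4,2) = 107.6700; S(4,3) = 90.8641; S(4,4) = 76.6814
Terminal payoffs V(N, i) = max(S_T - K, 0):
  V(4,0) = 34.551673; V(4,1) = 10.954211; V(4,2) = 0.000000; V(4,3) = 0.000000; V(4,4) = 0.000000
Backward induction: V(k, i) = exp(-r*dt) * [p * V(k+1, i) + (1-p) * V(k+1, i+1)].
  V(3,0) = exp(-r*dt) * [p*34.551673 + (1-p)*10.954211] = 25.075380
  V(3,1) = exp(-r*dt) * [p*10.954211 + (1-p)*0.000000] = 6.678278
  V(3,2) = exp(-r*dt) * [p*0.000000 + (1-p)*0.000000] = 0.000000
  V(3,3) = exp(-r*dt) * [p*0.000000 + (1-p)*0.000000] = 0.000000
  V(2,0) = exp(-r*dt) * [p*25.075380 + (1-p)*6.678278] = 17.732514
  V(2,1) = exp(-r*dt) * [p*6.678278 + (1-p)*0.000000] = 4.071438
  V(2,2) = exp(-r*dt) * [p*0.000000 + (1-p)*0.000000] = 0.000000
  V(1,0) = exp(-r*dt) * [p*17.732514 + (1-p)*4.071438] = 12.301429
  V(1,1) = exp(-r*dt) * [p*4.071438 + (1-p)*0.000000] = 2.482169
  V(0,0) = exp(-r*dt) * [p*12.301429 + (1-p)*2.482169] = 8.408445

Answer: Price = V(0,0) = 8.4084


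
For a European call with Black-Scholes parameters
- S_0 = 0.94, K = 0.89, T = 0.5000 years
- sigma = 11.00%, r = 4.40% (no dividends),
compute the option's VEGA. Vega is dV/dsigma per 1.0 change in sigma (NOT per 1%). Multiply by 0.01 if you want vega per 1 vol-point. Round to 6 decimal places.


d1 = 1.0244487519; d2 = 0.9466670060
phi(d1) = 0.2360560137; exp(-qT) = 1.0000000000; exp(-rT) = 0.9782402351
Vega = S * exp(-qT) * phi(d1) * sqrt(T) = 0.9400 * 1.0000000000 * 0.2360560137 * 0.7071067812 = 0.156902

Answer: Vega = 0.156902


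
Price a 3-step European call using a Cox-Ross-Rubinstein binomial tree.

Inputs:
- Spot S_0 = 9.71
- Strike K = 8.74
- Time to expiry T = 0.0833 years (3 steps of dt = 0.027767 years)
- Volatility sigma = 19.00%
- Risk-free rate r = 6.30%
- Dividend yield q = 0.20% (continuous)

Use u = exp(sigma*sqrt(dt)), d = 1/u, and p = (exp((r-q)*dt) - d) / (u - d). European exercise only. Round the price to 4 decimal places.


dt = T/N = 0.027767
u = exp(sigma*sqrt(dt)) = 1.032167; d = 1/u = 0.968836
p = (exp((r-q)*dt) - d) / (u - d) = 0.518853
Discount per step: exp(-r*dt) = 0.998252
Stock lattice S(k, i) with i counting down-moves:
  k=0: S(0,0) = 9.7100
  k=1: S(1,0) = 10.0223; S(1,1) = 9.4074
  k=2: S(2,0) = 10.3447; S(2,1) = 9.7100; S(2,2) = 9.1142
  k=3: S(3,0) = 10.6775; S(3,1) = 10.0223; S(3,2) = 9.4074; S(3,3) = 8.8302
Terminal payoffs V(N, i) = max(S_T - K, 0):
  V(3,0) = 1.937485; V(3,1) = 1.282340; V(3,2) = 0.667394; V(3,3) = 0.090179
Backward induction: V(k, i) = exp(-r*dt) * [p * V(k+1, i) + (1-p) * V(k+1, i+1)].
  V(2,0) = exp(-r*dt) * [p*1.937485 + (1-p)*1.282340] = 1.619428
  V(2,1) = exp(-r*dt) * [p*1.282340 + (1-p)*0.667394] = 0.984736
  V(2,2) = exp(-r*dt) * [p*0.667394 + (1-p)*0.090179] = 0.388987
  V(1,0) = exp(-r*dt) * [p*1.619428 + (1-p)*0.984736] = 1.311751
  V(1,1) = exp(-r*dt) * [p*0.984736 + (1-p)*0.388987] = 0.696873
  V(0,0) = exp(-r*dt) * [p*1.311751 + (1-p)*0.696873] = 1.014129

Answer: Price = V(0,0) = 1.0141


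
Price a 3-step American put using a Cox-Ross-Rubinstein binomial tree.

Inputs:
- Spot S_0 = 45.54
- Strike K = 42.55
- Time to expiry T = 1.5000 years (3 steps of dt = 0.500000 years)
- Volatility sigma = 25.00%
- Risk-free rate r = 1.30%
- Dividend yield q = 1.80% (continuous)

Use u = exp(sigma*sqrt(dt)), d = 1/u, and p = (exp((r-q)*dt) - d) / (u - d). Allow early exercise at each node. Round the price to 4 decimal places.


Answer: Price = V(0,0) = 4.3464

Derivation:
dt = T/N = 0.500000
u = exp(sigma*sqrt(dt)) = 1.193365; d = 1/u = 0.837967
p = (exp((r-q)*dt) - d) / (u - d) = 0.448895
Discount per step: exp(-r*dt) = 0.993521
Stock lattice S(k, i) with i counting down-moves:
  k=0: S(0,0) = 45.5400
  k=1: S(1,0) = 54.3458; S(1,1) = 38.1610
  k=2: S(2,0) = 64.8544; S(2,1) = 45.5400; S(2,2) = 31.9777
  k=3: S(3,0) = 77.3949; S(3,1) = 54.3458; S(3,2) = 38.1610; S(3,3) = 26.7962
Terminal payoffs V(N, i) = max(K - S_T, 0):
  V(3,0) = 0.000000; V(3,1) = 0.000000; V(3,2) = 4.388988; V(3,3) = 15.753776
Backward induction: V(k, i) = exp(-r*dt) * [p * V(k+1, i) + (1-p) * V(k+1, i+1)]; then take max(V_cont, immediate exercise) for American.
  V(2,0) = exp(-r*dt) * [p*0.000000 + (1-p)*0.000000] = 0.000000; exercise = 0.000000; V(2,0) = max -> 0.000000
  V(2,1) = exp(-r*dt) * [p*0.000000 + (1-p)*4.388988] = 2.403122; exercise = 0.000000; V(2,1) = max -> 2.403122
  V(2,2) = exp(-r*dt) * [p*4.388988 + (1-p)*15.753776] = 10.583165; exercise = 10.572336; V(2,2) = max -> 10.583165
  V(1,0) = exp(-r*dt) * [p*0.000000 + (1-p)*2.403122] = 1.315792; exercise = 0.000000; V(1,0) = max -> 1.315792
  V(1,1) = exp(-r*dt) * [p*2.403122 + (1-p)*10.583165] = 6.866408; exercise = 4.388988; V(1,1) = max -> 6.866408
  V(0,0) = exp(-r*dt) * [p*1.315792 + (1-p)*6.866408] = 4.346421; exercise = 0.000000; V(0,0) = max -> 4.346421
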